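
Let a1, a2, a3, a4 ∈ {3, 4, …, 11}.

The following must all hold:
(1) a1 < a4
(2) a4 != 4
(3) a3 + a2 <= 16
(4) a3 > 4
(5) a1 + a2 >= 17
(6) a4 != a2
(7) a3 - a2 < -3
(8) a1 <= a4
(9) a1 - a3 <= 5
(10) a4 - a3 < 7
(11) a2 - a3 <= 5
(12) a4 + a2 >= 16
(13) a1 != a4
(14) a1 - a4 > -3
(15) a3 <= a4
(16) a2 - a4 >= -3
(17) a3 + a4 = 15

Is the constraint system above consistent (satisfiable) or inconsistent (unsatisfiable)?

Satisfiable

Take a1 = 9, a2 = 9, a3 = 5, a4 = 10. Then constraint 3: a3 + a2 = 14; constraint 5: a1 + a2 = 18; constraint 7: a3 - a2 = -4, and every other listed constraint is also met.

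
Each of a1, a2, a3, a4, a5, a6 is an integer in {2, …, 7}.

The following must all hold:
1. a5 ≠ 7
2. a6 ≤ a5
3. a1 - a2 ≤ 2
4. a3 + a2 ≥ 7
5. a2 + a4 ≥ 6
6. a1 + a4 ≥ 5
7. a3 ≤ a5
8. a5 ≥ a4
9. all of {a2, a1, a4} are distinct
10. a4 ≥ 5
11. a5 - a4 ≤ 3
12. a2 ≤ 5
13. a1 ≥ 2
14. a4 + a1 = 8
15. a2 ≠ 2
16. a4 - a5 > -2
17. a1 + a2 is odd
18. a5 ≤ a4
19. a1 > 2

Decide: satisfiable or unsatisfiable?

One satisfying assignment is a1 = 3, a2 = 4, a3 = 4, a4 = 5, a5 = 5, a6 = 3.
For the less obvious constraints — constraint 3: a1 - a2 = -1; constraint 4: a3 + a2 = 8 — and the others hold by inspection.

Satisfiable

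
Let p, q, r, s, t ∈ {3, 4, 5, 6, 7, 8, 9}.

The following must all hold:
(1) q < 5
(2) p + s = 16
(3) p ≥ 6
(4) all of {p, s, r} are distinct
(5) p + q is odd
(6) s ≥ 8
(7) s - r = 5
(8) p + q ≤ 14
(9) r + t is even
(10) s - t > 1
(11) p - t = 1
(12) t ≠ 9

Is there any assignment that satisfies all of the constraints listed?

Satisfiable

Try p = 7, q = 4, r = 4, s = 9, t = 6.
Check constraint 2: p + s = 16; constraint 7: s - r = 5. The remaining constraints are straightforward to verify.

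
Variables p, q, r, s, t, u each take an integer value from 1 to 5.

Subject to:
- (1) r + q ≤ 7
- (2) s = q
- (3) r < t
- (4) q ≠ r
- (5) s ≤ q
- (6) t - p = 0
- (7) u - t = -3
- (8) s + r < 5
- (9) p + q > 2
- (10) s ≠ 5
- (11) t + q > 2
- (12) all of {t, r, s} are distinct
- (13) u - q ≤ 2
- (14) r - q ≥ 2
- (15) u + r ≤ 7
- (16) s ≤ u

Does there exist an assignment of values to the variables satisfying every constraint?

One satisfying assignment is p = 4, q = 1, r = 3, s = 1, t = 4, u = 1.
For the less obvious constraints — constraint 1: r + q = 4; constraint 6: t - p = 0; constraint 7: u - t = -3 — and the others hold by inspection.

Satisfiable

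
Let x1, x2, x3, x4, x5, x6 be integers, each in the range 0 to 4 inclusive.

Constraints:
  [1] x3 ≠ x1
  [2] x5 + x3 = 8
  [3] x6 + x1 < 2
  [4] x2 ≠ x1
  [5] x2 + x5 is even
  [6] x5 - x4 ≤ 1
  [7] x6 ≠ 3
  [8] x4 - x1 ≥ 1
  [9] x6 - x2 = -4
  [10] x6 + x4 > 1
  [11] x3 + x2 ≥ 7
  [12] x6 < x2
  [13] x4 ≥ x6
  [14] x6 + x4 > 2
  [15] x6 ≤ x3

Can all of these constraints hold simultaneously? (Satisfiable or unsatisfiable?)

The assignment x1 = 0, x2 = 4, x3 = 4, x4 = 4, x5 = 4, x6 = 0 works:
  constraint 2 holds since x5 + x3 = 8.
  constraint 3 holds since x6 + x1 = 0.
  constraint 6 holds since x5 - x4 = 0.
The rest check out directly.

Satisfiable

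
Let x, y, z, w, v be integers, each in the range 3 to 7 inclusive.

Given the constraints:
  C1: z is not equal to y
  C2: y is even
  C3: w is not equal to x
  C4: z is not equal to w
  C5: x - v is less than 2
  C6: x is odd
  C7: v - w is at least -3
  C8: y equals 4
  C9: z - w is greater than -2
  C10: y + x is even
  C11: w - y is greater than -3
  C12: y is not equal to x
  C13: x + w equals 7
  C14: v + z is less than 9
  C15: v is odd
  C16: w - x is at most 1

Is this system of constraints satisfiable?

Constraint 2 makes y even and constraint 6 makes x odd, so y + x must be odd. Constraint 10 says y + x is even — contradiction.

Unsatisfiable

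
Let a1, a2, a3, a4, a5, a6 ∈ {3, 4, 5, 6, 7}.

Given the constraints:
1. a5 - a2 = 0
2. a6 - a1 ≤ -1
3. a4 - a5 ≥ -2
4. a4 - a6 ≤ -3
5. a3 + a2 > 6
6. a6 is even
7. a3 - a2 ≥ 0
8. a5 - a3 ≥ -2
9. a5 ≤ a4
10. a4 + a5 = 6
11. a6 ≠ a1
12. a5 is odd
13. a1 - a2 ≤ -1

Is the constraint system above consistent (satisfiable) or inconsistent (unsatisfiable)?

Unsatisfiable

Constraints 2, 3, 4, 7, 8, and 13 give a4 − a5 ≥ -2, a5 − a3 ≥ -2, a3 − a2 ≥ 0, a2 − a1 ≥ 1, a1 − a6 ≥ 1, a6 − a4 ≥ 3.
Adding all 6 inequalities: the left sides telescope to 0, and the right sides sum to (-2) + (-2) + 0 + 1 + 1 + 3 = 1. So 0 ≥ 1, which is false.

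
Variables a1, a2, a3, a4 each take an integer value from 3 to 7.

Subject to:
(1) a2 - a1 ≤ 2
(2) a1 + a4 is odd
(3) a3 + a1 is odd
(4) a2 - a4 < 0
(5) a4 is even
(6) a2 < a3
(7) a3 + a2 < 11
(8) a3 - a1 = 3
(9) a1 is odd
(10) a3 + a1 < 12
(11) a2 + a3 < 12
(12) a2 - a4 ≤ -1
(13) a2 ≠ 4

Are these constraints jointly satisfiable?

Try a1 = 3, a2 = 3, a3 = 6, a4 = 6.
Check constraint 1: a2 - a1 = 0; constraint 4: a2 - a4 = -3; constraint 7: a3 + a2 = 9. The remaining constraints are straightforward to verify.

Satisfiable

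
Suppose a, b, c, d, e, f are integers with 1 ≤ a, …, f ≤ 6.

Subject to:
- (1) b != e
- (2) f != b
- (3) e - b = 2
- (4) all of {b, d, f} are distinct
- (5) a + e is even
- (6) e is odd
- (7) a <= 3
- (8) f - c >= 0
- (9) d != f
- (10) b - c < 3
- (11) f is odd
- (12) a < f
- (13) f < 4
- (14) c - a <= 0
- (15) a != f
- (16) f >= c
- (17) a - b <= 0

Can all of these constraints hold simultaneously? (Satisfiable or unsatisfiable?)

Satisfiable

Take a = 1, b = 1, c = 1, d = 6, e = 3, f = 3. Then constraint 3: e - b = 2; constraint 8: f - c = 2, and every other listed constraint is also met.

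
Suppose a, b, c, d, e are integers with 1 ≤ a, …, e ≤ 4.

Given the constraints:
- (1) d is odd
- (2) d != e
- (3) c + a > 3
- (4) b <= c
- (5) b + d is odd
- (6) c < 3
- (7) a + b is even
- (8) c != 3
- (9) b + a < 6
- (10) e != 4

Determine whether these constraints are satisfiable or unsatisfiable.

Setting (a, b, c, d, e) = (2, 2, 2, 3, 1) satisfies everything: constraint 3: c + a = 4; constraint 9: b + a = 4, and the others follow.

Satisfiable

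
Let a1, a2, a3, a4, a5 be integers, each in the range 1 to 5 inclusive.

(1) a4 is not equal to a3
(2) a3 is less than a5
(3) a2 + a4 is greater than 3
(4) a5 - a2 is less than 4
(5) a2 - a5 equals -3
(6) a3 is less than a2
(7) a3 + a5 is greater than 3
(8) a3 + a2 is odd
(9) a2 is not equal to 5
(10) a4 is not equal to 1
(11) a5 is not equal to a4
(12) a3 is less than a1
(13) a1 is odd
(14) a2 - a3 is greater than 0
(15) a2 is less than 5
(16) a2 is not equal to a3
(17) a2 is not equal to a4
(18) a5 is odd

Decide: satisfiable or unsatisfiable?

Satisfiable

One satisfying assignment is a1 = 3, a2 = 2, a3 = 1, a4 = 4, a5 = 5.
For the less obvious constraints — constraint 3: a2 + a4 = 6; constraint 4: a5 - a2 = 3 — and the others hold by inspection.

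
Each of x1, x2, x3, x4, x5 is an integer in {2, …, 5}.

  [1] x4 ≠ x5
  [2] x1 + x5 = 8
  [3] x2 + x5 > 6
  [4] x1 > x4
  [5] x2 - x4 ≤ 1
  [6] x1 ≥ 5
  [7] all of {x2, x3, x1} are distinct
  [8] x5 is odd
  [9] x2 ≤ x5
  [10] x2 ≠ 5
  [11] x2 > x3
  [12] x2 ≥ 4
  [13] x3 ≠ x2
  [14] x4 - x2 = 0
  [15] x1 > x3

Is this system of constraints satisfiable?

Unsatisfiable

From constraint 6: x1 ≥ 5. From constraints 9 and 12: x5 ≥ x2 ≥ 4. Hence x1 + x5 ≥ 9. But constraint 2 requires x1 + x5 = 8, and 8 < 9. Contradiction.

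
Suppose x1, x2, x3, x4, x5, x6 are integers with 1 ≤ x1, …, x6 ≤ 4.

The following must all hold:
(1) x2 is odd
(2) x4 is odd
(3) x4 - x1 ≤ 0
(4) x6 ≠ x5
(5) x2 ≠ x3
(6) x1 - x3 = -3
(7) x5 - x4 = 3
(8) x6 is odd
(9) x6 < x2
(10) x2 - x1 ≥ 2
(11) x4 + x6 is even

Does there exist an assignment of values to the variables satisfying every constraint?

Satisfiable

One satisfying assignment is x1 = 1, x2 = 3, x3 = 4, x4 = 1, x5 = 4, x6 = 1.
For the less obvious constraints — constraint 3: x4 - x1 = 0; constraint 6: x1 - x3 = -3 — and the others hold by inspection.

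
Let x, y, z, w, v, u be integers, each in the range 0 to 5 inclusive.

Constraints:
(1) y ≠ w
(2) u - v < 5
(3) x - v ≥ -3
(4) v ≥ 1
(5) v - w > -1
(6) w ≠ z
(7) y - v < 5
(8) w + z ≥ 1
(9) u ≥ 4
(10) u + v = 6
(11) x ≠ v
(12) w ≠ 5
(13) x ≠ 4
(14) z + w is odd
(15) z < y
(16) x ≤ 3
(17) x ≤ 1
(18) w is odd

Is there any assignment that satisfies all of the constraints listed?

Satisfiable

The assignment x = 0, y = 4, z = 2, w = 1, v = 2, u = 4 works:
  constraint 2 holds since u - v = 2.
  constraint 3 holds since x - v = -2.
  constraint 5 holds since v - w = 1.
The rest check out directly.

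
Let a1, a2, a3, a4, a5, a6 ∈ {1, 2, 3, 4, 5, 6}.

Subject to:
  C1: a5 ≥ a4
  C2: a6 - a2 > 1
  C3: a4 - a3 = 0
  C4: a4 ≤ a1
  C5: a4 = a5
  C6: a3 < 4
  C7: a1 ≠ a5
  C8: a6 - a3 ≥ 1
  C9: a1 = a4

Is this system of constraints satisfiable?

Unsatisfiable

From constraints 5 and 9, a1 = a4 = a5, so a1 = a5. But constraint 7 says a1 ≠ a5. Contradiction.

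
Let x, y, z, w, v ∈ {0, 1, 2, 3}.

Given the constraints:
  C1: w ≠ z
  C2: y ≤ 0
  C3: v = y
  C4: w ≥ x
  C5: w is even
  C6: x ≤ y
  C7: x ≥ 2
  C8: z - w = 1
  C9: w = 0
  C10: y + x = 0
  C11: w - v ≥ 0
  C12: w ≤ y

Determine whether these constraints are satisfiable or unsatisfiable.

From constraints 4 and 7: w ≥ x and x ≥ 2, so w ≥ 2. From constraints 2 and 12: w ≤ y and y ≤ 0, so w ≤ 0. But 0 < 2, so no value of w works.

Unsatisfiable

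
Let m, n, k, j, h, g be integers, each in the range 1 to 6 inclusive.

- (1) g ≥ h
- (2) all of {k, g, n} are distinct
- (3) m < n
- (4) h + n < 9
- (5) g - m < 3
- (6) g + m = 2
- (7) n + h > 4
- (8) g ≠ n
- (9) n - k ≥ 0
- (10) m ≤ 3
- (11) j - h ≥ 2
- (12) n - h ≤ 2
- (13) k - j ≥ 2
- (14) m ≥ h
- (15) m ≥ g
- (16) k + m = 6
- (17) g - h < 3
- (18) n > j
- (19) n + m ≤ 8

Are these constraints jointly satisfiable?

Unsatisfiable

Constraints 9, 11, 12, and 13 give k − j ≥ 2, j − h ≥ 2, h − n ≥ -2, n − k ≥ 0.
Adding all 4 inequalities: the left sides telescope to 0, and the right sides sum to 2 + 2 + (-2) + 0 = 2. So 0 ≥ 2, which is false.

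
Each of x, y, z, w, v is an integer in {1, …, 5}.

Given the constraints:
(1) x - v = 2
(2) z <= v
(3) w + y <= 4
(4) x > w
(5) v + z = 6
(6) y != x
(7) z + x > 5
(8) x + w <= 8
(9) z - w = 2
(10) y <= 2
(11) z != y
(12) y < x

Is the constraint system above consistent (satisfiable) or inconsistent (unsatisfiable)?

Take x = 5, y = 1, z = 3, w = 1, v = 3. Then constraint 1: x - v = 2; constraint 3: w + y = 2, and every other listed constraint is also met.

Satisfiable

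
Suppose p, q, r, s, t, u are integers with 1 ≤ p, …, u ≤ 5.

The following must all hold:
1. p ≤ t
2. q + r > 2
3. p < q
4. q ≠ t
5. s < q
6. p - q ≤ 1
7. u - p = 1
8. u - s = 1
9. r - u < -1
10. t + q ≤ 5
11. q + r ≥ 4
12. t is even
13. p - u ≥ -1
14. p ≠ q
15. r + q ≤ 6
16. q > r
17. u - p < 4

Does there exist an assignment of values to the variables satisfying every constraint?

Setting (p, q, r, s, t, u) = (2, 3, 1, 2, 2, 3) satisfies everything: constraint 2: q + r = 4; constraint 6: p - q = -1, and the others follow.

Satisfiable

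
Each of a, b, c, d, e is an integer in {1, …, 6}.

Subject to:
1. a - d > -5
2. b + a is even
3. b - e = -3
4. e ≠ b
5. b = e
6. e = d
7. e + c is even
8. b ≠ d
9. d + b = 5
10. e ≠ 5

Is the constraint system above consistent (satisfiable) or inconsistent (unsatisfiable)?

From constraints 5 and 6, b = e = d, so b = d. But constraint 8 says b ≠ d. Contradiction.

Unsatisfiable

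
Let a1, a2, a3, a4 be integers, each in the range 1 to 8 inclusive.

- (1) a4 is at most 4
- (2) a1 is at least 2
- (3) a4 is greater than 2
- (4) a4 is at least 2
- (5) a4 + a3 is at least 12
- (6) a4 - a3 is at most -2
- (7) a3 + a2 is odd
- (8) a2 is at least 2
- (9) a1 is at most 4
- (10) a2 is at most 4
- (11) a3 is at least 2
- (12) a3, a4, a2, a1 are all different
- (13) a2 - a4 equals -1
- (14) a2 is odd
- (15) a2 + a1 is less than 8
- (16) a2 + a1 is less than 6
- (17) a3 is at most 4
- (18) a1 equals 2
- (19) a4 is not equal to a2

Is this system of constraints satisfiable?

Constraints 1, 2, 4, 8, 9, 10, 11, and 17 confine each of a3, a4, a2, a1 to the 3 values {2, …, 4}.
Constraint 12 requires all 4 of them to be distinct, but only 3 values are available — impossible by the pigeonhole principle.

Unsatisfiable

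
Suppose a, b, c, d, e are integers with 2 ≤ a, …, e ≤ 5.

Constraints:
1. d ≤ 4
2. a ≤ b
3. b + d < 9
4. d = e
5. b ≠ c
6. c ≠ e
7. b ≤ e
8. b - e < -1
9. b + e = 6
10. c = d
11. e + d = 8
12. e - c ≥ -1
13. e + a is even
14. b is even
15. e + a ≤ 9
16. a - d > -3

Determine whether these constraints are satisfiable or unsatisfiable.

Unsatisfiable

From constraints 4 and 10, c = d = e, so c = e. But constraint 6 says c ≠ e. Contradiction.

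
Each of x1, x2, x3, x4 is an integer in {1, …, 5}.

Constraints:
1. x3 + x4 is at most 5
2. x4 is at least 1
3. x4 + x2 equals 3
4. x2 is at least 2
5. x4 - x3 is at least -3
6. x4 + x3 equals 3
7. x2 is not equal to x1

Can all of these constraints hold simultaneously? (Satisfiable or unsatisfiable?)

The assignment x1 = 5, x2 = 2, x3 = 2, x4 = 1 works:
  constraint 1 holds since x3 + x4 = 3.
  constraint 3 holds since x4 + x2 = 3.
  constraint 5 holds since x4 - x3 = -1.
The rest check out directly.

Satisfiable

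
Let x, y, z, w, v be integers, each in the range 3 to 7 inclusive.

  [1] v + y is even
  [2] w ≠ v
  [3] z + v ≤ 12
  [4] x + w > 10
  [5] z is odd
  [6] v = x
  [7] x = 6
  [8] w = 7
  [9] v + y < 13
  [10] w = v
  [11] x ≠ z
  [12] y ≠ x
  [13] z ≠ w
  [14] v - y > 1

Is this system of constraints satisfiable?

Unsatisfiable

Constraint 8 fixes w = 7 and constraint 7 fixes x = 6. Constraints 6 and 10 give w = v = x, so w = x. But 7 ≠ 6 — contradiction.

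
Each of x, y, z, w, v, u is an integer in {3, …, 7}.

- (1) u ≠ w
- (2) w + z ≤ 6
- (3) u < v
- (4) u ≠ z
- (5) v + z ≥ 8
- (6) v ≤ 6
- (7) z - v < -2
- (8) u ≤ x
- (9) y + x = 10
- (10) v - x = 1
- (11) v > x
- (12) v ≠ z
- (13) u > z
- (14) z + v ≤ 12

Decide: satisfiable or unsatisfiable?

Satisfiable

Take x = 5, y = 5, z = 3, w = 3, v = 6, u = 5. Then constraint 2: w + z = 6; constraint 5: v + z = 9, and every other listed constraint is also met.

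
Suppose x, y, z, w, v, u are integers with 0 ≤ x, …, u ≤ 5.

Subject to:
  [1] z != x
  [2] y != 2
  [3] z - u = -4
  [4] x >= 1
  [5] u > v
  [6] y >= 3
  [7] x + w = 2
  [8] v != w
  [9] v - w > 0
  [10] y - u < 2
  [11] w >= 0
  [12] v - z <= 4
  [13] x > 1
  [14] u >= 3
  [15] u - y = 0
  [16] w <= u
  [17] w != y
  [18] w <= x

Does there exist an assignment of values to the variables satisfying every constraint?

Satisfiable

The assignment x = 2, y = 5, z = 1, w = 0, v = 2, u = 5 works:
  constraint 3 holds since z - u = -4.
  constraint 7 holds since x + w = 2.
  constraint 9 holds since v - w = 2.
The rest check out directly.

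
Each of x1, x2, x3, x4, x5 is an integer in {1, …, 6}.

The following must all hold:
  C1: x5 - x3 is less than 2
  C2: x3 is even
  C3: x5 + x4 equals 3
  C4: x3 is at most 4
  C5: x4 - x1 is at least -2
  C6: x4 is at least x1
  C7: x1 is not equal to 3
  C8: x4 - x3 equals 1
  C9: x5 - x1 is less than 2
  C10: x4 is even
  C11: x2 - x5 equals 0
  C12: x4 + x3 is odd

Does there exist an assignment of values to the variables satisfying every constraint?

Unsatisfiable

Constraint 10 makes x4 even and constraint 2 makes x3 even, so x4 + x3 must be even. Constraint 12 says x4 + x3 is odd — contradiction.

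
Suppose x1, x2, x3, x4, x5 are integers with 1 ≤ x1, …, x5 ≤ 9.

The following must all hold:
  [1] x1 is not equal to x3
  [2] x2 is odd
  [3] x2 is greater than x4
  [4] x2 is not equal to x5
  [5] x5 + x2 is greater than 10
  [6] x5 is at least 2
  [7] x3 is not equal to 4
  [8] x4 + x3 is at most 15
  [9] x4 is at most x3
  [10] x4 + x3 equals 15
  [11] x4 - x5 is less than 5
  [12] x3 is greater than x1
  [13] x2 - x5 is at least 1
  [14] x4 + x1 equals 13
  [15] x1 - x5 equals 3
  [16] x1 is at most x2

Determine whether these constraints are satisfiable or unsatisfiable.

Satisfiable

One satisfying assignment is x1 = 7, x2 = 7, x3 = 9, x4 = 6, x5 = 4.
For the less obvious constraints — constraint 5: x5 + x2 = 11; constraint 8: x4 + x3 = 15 — and the others hold by inspection.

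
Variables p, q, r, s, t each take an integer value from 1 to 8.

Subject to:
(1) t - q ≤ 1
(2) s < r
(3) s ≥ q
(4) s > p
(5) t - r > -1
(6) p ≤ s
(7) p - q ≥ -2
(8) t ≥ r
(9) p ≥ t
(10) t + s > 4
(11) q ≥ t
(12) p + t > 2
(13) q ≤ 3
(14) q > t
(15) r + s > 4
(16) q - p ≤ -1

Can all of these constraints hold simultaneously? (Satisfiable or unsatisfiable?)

Constraints 2, 4, 8, 14, and 16 give r ≤ t, t < q, q < p, p < s, s < r. Chaining: r ≤ t < q < p < s < r, which forces r < r — impossible.

Unsatisfiable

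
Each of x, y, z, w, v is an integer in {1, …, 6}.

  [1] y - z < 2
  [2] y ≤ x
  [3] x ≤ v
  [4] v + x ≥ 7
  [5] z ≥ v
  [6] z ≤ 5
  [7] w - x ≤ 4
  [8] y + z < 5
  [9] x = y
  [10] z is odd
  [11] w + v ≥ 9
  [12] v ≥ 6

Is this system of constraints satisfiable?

From constraint 12: v ≥ 6. From constraints 5 and 6: v ≤ z and z ≤ 5, so v ≤ 5. But 5 < 6, so no value of v works.

Unsatisfiable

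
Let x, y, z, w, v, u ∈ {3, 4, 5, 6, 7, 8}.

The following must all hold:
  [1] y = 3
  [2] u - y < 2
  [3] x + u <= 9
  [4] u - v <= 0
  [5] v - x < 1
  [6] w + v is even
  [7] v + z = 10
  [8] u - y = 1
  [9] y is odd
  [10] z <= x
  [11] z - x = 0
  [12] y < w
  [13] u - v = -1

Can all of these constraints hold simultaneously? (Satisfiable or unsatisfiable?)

Satisfiable

Try x = 5, y = 3, z = 5, w = 5, v = 5, u = 4.
Check constraint 2: u - y = 1; constraint 3: x + u = 9. The remaining constraints are straightforward to verify.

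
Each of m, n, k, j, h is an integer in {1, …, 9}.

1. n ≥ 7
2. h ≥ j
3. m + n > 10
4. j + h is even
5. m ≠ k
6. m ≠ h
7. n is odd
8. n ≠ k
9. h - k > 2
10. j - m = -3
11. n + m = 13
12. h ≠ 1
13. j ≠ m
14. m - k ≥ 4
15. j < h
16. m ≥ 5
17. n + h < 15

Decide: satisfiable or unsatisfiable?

One satisfying assignment is m = 6, n = 7, k = 2, j = 3, h = 5.
For the less obvious constraints — constraint 3: m + n = 13; constraint 9: h - k = 3 — and the others hold by inspection.

Satisfiable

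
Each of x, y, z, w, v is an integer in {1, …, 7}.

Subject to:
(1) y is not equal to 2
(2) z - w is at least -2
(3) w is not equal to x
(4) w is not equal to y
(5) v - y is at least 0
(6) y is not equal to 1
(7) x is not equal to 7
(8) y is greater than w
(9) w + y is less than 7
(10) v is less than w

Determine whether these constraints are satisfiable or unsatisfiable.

Constraints 5, 8, and 10 give y ≤ v, v < w, w < y. Chaining: y ≤ v < w < y, which forces y < y — impossible.

Unsatisfiable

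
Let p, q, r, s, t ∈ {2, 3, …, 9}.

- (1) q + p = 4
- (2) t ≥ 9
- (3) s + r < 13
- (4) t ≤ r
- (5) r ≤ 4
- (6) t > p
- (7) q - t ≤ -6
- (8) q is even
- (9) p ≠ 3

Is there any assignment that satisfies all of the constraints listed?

From constraints 2 and 4: r ≥ t and t ≥ 9, so r ≥ 9. From constraint 5: r ≤ 4. But 4 < 9, so no value of r works.

Unsatisfiable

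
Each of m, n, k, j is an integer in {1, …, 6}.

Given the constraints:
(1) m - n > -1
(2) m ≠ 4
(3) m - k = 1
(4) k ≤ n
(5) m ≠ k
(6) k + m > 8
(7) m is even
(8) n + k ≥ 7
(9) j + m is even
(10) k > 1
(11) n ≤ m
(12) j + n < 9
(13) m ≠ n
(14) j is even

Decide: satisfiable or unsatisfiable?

Setting (m, n, k, j) = (6, 5, 5, 2) satisfies everything: constraint 1: m - n = 1; constraint 3: m - k = 1; constraint 6: k + m = 11, and the others follow.

Satisfiable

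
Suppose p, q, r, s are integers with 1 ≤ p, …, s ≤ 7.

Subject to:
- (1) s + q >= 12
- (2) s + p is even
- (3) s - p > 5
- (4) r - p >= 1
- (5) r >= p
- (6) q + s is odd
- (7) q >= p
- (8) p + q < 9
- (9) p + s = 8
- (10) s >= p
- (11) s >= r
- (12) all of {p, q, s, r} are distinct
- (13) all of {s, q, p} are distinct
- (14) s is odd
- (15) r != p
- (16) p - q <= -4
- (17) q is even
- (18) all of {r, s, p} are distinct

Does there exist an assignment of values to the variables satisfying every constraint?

Try p = 1, q = 6, r = 5, s = 7.
Check constraint 1: s + q = 13; constraint 3: s - p = 6; constraint 4: r - p = 4. The remaining constraints are straightforward to verify.

Satisfiable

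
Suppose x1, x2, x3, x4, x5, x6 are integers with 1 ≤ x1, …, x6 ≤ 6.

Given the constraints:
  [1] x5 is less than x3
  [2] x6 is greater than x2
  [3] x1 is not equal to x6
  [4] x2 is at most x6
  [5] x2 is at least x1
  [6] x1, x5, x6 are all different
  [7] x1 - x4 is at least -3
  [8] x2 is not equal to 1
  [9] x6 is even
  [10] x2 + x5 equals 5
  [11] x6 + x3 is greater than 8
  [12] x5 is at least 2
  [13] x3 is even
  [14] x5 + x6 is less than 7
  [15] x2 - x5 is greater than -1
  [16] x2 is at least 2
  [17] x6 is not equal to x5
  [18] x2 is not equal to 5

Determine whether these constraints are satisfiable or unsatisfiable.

One satisfying assignment is x1 = 3, x2 = 3, x3 = 6, x4 = 4, x5 = 2, x6 = 4.
For the less obvious constraints — constraint 7: x1 - x4 = -1; constraint 10: x2 + x5 = 5 — and the others hold by inspection.

Satisfiable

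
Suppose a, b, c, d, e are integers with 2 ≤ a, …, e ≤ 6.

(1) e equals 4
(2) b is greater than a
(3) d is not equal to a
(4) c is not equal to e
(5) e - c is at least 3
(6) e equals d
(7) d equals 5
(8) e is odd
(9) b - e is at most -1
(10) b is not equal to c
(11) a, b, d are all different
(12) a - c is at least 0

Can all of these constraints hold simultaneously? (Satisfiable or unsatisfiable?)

Constraint 1 fixes e = 4 and constraint 7 fixes d = 5, but constraint 6 requires e = d. Since 4 ≠ 5, contradiction.

Unsatisfiable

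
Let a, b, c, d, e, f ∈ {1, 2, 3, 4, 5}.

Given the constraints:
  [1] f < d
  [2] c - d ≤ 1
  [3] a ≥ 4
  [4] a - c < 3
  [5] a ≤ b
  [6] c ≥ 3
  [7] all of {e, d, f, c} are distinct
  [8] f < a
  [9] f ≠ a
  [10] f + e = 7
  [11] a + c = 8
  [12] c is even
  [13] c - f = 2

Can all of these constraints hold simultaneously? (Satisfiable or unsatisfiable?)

Take a = 4, b = 5, c = 4, d = 3, e = 5, f = 2. Then constraint 2: c - d = 1; constraint 4: a - c = 0; constraint 10: f + e = 7, and every other listed constraint is also met.

Satisfiable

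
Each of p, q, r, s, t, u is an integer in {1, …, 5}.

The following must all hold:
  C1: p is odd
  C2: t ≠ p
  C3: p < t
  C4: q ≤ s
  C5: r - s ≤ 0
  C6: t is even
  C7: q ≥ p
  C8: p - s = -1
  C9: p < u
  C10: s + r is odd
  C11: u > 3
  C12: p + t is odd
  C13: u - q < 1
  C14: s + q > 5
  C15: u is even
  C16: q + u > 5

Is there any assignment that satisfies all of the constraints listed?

Try p = 3, q = 4, r = 3, s = 4, t = 4, u = 4.
Check constraint 5: r - s = -1; constraint 8: p - s = -1; constraint 13: u - q = 0. The remaining constraints are straightforward to verify.

Satisfiable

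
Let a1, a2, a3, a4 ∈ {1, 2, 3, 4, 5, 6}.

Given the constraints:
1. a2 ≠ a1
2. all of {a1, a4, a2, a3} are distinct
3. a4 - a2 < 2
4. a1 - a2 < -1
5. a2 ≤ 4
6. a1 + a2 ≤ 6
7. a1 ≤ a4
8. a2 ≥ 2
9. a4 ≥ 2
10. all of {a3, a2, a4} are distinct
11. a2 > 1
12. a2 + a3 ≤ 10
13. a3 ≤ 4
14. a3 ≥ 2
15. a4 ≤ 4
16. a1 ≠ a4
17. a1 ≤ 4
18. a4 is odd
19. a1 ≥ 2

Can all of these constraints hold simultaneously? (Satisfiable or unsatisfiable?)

Constraints 5, 8, 9, 13, 14, 15, 17, and 19 confine each of a1, a4, a2, a3 to the 3 values {2, …, 4}.
Constraint 2 requires all 4 of them to be distinct, but only 3 values are available — impossible by the pigeonhole principle.

Unsatisfiable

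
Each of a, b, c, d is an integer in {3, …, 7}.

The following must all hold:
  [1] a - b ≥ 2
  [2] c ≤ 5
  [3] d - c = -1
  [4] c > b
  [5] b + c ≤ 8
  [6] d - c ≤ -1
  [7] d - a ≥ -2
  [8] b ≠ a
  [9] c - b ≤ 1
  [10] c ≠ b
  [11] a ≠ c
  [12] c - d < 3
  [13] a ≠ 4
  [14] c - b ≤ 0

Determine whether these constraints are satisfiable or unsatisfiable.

Constraints 1, 6, 7, and 14 give b − c ≥ 0, c − d ≥ 1, d − a ≥ -2, a − b ≥ 2.
Adding all 4 inequalities: the left sides telescope to 0, and the right sides sum to 0 + 1 + (-2) + 2 = 1. So 0 ≥ 1, which is false.

Unsatisfiable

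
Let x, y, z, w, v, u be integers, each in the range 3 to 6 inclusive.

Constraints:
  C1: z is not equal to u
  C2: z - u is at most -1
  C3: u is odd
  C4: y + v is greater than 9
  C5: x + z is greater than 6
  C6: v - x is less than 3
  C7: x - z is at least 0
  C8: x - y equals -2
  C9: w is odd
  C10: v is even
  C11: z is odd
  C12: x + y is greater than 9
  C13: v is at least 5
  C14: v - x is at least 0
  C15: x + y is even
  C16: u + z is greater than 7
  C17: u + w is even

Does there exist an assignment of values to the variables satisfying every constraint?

Try x = 4, y = 6, z = 3, w = 3, v = 6, u = 5.
Check constraint 2: z - u = -2; constraint 4: y + v = 12. The remaining constraints are straightforward to verify.

Satisfiable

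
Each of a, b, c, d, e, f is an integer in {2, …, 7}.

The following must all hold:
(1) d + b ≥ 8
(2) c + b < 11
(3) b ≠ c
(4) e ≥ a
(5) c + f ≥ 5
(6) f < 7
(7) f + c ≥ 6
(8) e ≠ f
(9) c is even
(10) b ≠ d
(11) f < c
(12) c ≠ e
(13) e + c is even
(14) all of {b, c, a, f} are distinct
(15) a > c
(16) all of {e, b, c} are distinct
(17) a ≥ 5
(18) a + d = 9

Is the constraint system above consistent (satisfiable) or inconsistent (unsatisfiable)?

Take a = 6, b = 5, c = 4, d = 3, e = 6, f = 3. Then constraint 1: d + b = 8; constraint 2: c + b = 9, and every other listed constraint is also met.

Satisfiable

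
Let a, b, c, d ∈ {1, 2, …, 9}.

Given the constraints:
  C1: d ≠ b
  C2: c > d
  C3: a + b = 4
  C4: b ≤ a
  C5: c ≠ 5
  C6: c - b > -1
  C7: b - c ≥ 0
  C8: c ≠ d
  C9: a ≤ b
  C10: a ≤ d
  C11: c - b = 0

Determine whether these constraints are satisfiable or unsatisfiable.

Constraints 2, 4, 7, and 10 give d < c, c ≤ b, b ≤ a, a ≤ d. Chaining: d < c ≤ b ≤ a ≤ d, which forces d < d — impossible.

Unsatisfiable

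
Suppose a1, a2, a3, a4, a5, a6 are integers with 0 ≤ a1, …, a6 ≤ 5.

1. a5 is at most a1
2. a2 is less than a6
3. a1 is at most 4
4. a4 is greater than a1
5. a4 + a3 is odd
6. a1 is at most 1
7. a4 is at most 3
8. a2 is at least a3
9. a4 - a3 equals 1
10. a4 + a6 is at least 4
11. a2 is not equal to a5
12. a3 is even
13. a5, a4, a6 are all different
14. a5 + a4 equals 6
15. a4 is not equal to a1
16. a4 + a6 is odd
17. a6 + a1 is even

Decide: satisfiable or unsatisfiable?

Unsatisfiable

From constraints 1 and 6: a5 ≤ a1 ≤ 1. From constraint 7: a4 ≤ 3. Hence a5 + a4 ≤ 4. But constraint 14 requires a5 + a4 = 6, and 6 > 4. Contradiction.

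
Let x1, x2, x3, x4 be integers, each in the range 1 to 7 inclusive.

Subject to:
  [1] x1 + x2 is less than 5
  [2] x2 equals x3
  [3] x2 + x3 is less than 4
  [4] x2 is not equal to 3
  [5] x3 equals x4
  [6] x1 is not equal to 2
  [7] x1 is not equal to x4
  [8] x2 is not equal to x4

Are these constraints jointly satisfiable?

Unsatisfiable

From constraints 2 and 5, x2 = x3 = x4, so x2 = x4. But constraint 8 says x2 ≠ x4. Contradiction.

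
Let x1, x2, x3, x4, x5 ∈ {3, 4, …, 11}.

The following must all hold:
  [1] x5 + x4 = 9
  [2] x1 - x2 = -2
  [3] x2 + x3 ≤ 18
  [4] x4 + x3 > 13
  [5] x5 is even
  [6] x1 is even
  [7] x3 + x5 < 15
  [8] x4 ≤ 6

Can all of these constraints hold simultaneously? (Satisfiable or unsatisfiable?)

Try x1 = 6, x2 = 8, x3 = 9, x4 = 5, x5 = 4.
Check constraint 1: x5 + x4 = 9; constraint 2: x1 - x2 = -2. The remaining constraints are straightforward to verify.

Satisfiable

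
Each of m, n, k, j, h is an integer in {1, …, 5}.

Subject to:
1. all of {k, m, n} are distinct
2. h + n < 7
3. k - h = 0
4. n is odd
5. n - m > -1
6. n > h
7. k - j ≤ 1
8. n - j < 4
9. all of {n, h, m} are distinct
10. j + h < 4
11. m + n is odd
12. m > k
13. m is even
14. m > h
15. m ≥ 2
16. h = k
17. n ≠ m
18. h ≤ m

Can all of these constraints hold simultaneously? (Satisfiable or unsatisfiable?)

Satisfiable

One satisfying assignment is m = 2, n = 3, k = 1, j = 1, h = 1.
For the less obvious constraints — constraint 2: h + n = 4; constraint 3: k - h = 0 — and the others hold by inspection.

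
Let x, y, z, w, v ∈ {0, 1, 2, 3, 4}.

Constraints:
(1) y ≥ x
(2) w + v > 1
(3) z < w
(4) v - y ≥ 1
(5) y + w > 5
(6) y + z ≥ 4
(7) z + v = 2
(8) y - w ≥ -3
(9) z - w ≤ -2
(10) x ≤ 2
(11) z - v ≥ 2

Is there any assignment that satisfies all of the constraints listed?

Constraints 4, 8, 9, and 11 give y − w ≥ -3, w − z ≥ 2, z − v ≥ 2, v − y ≥ 1.
Adding all 4 inequalities: the left sides telescope to 0, and the right sides sum to (-3) + 2 + 2 + 1 = 2. So 0 ≥ 2, which is false.

Unsatisfiable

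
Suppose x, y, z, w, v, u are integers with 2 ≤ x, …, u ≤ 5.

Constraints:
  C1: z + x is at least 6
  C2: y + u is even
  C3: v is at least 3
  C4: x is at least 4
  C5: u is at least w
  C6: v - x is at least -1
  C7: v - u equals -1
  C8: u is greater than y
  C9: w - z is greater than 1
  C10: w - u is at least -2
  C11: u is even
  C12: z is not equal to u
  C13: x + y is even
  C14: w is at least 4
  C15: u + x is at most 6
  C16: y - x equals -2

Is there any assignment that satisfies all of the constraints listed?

From constraints 5 and 14: u ≥ w ≥ 4. From constraint 4: x ≥ 4. Hence u + x ≥ 8. But constraint 15 requires u + x ≤ 6, and 6 < 8. Contradiction.

Unsatisfiable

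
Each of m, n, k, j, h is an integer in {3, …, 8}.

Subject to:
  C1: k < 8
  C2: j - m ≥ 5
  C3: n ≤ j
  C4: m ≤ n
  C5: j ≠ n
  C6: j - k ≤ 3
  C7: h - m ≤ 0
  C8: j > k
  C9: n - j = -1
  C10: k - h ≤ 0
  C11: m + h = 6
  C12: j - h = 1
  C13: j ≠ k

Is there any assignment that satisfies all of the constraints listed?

Constraints 2, 6, 7, and 10 give m − h ≥ 0, h − k ≥ 0, k − j ≥ -3, j − m ≥ 5.
Adding all 4 inequalities: the left sides telescope to 0, and the right sides sum to 0 + 0 + (-3) + 5 = 2. So 0 ≥ 2, which is false.

Unsatisfiable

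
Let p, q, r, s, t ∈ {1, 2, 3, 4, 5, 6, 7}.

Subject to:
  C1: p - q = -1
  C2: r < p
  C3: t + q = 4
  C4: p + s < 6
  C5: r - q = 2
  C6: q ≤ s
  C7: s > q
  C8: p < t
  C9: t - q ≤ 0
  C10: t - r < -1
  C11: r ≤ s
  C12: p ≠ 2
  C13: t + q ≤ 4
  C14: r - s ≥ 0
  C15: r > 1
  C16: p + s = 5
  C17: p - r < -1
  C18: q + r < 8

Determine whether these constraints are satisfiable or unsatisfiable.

Unsatisfiable

Constraints 2, 6, 8, 9, and 14 give t ≤ q, q ≤ s, s ≤ r, r < p, p < t. Chaining: t ≤ q ≤ s ≤ r < p < t, which forces t < t — impossible.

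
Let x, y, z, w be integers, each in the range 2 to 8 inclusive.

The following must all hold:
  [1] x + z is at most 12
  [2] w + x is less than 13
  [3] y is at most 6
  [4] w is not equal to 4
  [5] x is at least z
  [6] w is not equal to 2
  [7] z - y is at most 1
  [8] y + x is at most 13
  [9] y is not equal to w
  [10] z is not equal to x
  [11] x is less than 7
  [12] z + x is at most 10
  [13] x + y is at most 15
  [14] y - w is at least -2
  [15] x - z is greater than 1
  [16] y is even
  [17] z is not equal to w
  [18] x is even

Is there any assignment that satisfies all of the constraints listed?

One satisfying assignment is x = 6, y = 6, z = 4, w = 5.
For the less obvious constraints — constraint 1: x + z = 10; constraint 2: w + x = 11; constraint 7: z - y = -2 — and the others hold by inspection.

Satisfiable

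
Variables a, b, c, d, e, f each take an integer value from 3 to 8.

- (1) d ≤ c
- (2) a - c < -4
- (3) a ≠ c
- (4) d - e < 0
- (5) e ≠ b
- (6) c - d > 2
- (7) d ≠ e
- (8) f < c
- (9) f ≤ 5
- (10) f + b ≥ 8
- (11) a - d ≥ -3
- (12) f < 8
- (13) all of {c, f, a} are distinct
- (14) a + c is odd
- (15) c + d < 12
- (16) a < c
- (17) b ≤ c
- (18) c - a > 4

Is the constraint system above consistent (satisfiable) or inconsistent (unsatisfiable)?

Take a = 3, b = 3, c = 8, d = 3, e = 5, f = 5. Then constraint 2: a - c = -5; constraint 4: d - e = -2, and every other listed constraint is also met.

Satisfiable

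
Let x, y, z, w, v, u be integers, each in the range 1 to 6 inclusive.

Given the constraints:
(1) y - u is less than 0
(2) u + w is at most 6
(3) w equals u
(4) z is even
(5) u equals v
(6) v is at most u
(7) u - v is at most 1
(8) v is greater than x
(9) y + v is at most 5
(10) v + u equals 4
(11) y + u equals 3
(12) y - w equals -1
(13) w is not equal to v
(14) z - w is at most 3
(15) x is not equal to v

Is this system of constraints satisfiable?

Unsatisfiable

From constraints 3 and 5, w = u = v, so w = v. But constraint 13 says w ≠ v. Contradiction.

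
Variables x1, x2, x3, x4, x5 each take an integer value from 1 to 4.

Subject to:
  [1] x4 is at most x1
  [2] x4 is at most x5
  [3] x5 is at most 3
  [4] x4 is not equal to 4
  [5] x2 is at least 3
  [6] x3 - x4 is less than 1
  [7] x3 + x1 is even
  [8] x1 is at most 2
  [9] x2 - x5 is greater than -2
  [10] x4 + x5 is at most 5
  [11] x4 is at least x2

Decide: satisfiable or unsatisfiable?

From constraints 5 and 11: x4 ≥ x2 and x2 ≥ 3, so x4 ≥ 3. From constraints 1 and 8: x4 ≤ x1 and x1 ≤ 2, so x4 ≤ 2. But 2 < 3, so no value of x4 works.

Unsatisfiable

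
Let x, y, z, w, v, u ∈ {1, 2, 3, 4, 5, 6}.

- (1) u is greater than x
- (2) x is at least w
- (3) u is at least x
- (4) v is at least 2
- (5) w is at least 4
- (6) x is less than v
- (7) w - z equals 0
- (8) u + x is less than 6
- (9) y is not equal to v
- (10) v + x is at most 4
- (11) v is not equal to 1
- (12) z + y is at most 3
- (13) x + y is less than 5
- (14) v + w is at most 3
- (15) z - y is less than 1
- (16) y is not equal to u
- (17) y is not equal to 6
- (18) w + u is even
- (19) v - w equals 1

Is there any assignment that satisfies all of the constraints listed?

Unsatisfiable

From constraint 4: v ≥ 2. From constraints 2 and 5: x ≥ w ≥ 4. Hence v + x ≥ 6. But constraint 10 requires v + x ≤ 4, and 4 < 6. Contradiction.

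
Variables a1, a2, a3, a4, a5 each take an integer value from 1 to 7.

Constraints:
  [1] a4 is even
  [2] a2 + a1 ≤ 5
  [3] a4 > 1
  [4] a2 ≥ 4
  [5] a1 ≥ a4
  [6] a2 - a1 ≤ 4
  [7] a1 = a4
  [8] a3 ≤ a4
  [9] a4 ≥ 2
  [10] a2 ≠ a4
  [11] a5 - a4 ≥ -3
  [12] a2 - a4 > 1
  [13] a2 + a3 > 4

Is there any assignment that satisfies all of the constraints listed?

Unsatisfiable

From constraint 4: a2 ≥ 4. From constraints 5 and 9: a1 ≥ a4 ≥ 2. Hence a2 + a1 ≥ 6. But constraint 2 requires a2 + a1 ≤ 5, and 5 < 6. Contradiction.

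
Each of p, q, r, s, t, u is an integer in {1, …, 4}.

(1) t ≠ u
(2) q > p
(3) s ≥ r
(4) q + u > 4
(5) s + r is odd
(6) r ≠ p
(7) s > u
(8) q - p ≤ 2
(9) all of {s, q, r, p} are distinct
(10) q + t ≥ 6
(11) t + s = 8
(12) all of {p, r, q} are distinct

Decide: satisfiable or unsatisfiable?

One satisfying assignment is p = 2, q = 3, r = 1, s = 4, t = 4, u = 2.
For the less obvious constraints — constraint 4: q + u = 5; constraint 8: q - p = 1; constraint 10: q + t = 7 — and the others hold by inspection.

Satisfiable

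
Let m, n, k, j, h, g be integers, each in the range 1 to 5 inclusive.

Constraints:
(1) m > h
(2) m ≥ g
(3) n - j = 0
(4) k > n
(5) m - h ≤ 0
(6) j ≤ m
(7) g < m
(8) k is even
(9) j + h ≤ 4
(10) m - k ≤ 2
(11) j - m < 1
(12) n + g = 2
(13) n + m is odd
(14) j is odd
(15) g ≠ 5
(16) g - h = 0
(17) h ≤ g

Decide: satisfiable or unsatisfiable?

Constraints 5, 7, and 17 give m ≤ h, h ≤ g, g < m. Chaining: m ≤ h ≤ g < m, which forces m < m — impossible.

Unsatisfiable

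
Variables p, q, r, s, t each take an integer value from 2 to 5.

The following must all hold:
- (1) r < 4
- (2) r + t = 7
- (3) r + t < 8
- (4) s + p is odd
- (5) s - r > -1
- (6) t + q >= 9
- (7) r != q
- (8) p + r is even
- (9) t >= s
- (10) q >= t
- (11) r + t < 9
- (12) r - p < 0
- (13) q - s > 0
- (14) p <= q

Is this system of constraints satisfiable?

Satisfiable

Take p = 4, q = 5, r = 2, s = 3, t = 5. Then constraint 2: r + t = 7; constraint 3: r + t = 7, and every other listed constraint is also met.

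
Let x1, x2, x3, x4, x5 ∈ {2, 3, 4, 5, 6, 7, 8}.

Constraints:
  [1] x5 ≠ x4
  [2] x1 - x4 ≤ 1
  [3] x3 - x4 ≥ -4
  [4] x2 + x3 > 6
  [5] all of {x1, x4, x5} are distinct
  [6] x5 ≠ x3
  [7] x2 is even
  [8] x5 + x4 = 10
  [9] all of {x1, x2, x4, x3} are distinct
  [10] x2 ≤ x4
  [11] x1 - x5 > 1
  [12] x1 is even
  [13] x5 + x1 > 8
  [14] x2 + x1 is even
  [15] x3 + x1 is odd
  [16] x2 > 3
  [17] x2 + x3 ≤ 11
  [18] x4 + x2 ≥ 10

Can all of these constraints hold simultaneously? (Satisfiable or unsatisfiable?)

Try x1 = 6, x2 = 4, x3 = 5, x4 = 7, x5 = 3.
Check constraint 2: x1 - x4 = -1; constraint 3: x3 - x4 = -2. The remaining constraints are straightforward to verify.

Satisfiable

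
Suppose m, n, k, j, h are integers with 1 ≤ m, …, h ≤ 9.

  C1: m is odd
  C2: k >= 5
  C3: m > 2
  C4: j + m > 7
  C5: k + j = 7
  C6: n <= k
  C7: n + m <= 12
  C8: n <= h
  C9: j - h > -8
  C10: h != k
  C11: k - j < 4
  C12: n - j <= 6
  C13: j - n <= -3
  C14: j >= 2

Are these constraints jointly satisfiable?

Satisfiable

The assignment m = 7, n = 5, k = 5, j = 2, h = 7 works:
  constraint 4 holds since j + m = 9.
  constraint 5 holds since k + j = 7.
The rest check out directly.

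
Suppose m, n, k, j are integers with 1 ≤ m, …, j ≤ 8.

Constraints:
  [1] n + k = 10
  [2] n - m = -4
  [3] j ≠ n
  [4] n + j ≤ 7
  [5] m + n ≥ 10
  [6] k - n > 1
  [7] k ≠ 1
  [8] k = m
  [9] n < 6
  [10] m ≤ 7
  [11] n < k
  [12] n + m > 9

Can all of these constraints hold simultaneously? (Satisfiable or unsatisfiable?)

Try m = 7, n = 3, k = 7, j = 2.
Check constraint 1: n + k = 10; constraint 2: n - m = -4. The remaining constraints are straightforward to verify.

Satisfiable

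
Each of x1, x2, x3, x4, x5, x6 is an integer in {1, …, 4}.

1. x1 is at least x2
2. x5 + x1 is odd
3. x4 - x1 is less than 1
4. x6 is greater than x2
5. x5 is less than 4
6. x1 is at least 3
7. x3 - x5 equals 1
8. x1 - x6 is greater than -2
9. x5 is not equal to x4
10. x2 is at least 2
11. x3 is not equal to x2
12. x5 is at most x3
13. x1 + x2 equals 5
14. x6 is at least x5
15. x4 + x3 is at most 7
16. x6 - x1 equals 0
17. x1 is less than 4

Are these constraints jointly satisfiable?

Satisfiable

The assignment x1 = 3, x2 = 2, x3 = 3, x4 = 1, x5 = 2, x6 = 3 works:
  constraint 3 holds since x4 - x1 = -2.
  constraint 7 holds since x3 - x5 = 1.
  constraint 8 holds since x1 - x6 = 0.
The rest check out directly.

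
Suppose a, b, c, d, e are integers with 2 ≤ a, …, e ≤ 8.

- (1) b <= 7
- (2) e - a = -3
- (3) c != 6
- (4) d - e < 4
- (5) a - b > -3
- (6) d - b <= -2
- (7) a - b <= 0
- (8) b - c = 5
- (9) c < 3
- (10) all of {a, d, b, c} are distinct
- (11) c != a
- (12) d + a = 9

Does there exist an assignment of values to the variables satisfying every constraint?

One satisfying assignment is a = 5, b = 7, c = 2, d = 4, e = 2.
For the less obvious constraints — constraint 2: e - a = -3; constraint 4: d - e = 2 — and the others hold by inspection.

Satisfiable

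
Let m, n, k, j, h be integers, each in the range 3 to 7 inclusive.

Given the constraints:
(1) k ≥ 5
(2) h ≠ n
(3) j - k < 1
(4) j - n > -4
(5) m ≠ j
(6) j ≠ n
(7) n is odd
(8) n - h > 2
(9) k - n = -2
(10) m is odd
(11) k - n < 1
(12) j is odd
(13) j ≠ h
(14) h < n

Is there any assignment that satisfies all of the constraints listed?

Take m = 3, n = 7, k = 5, j = 5, h = 3. Then constraint 3: j - k = 0; constraint 4: j - n = -2; constraint 8: n - h = 4, and every other listed constraint is also met.

Satisfiable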